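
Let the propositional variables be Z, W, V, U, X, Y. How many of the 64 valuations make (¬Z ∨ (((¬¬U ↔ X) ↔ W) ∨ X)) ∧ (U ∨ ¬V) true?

42

Initial set: {((¬Z ∨ (((¬¬U ↔ X) ↔ W) ∨ X)) ∧ (U ∨ ¬V))}.
((¬Z ∨ (((¬¬U ↔ X) ↔ W) ∨ X)) ∧ (U ∨ ¬V)): α-rule — add (¬Z ∨ (((¬¬U ↔ X) ↔ W) ∨ X)), (U ∨ ¬V).
(¬Z ∨ (((¬¬U ↔ X) ↔ W) ∨ X)): β-rule — branch into ¬Z  //  (((¬¬U ↔ X) ↔ W) ∨ X).
  branch 1 (add ¬Z):
    (U ∨ ¬V): β-rule — branch into U  //  ¬V.
      branch 1.1 (add U):
        ○ open, literals {U=true, Z=false}.
      branch 1.2 (add ¬V):
        ○ open, literals {V=false, Z=false}.
  branch 2 (add (((¬¬U ↔ X) ↔ W) ∨ X)):
    (U ∨ ¬V): β-rule — branch into U  //  ¬V.
      branch 2.1 (add U):
        (((¬¬U ↔ X) ↔ W) ∨ X): β-rule — branch into ((¬¬U ↔ X) ↔ W)  //  X.
          branch 2.1.1 (add ((¬¬U ↔ X) ↔ W)):
            ((¬¬U ↔ X) ↔ W): β-rule — branch into (¬¬U ↔ X), W  //  ¬(¬¬U ↔ X), ¬W.
              branch 2.1.1.1 (add (¬¬U ↔ X), W):
                (¬¬U ↔ X): β-rule — branch into ¬¬U, X  //  ¬¬¬U, ¬X.
                  branch 2.1.1.1.1 (add ¬¬U, X):
                    ¬¬U: drop double negation, giving U.
                    ○ open, literals {U=true, W=true, X=true}.
                  branch 2.1.1.1.2 (add ¬¬¬U, ¬X):
                    ¬¬¬U: drop double negation, giving ¬U.
                    × closes — contains both U and ¬U.
              branch 2.1.1.2 (add ¬(¬¬U ↔ X), ¬W):
                ¬(¬¬U ↔ X): β-rule — branch into ¬¬U, ¬X  //  ¬¬¬U, X.
                  branch 2.1.1.2.1 (add ¬¬U, ¬X):
                    ¬¬U: drop double negation, giving U.
                    ○ open, literals {U=true, W=false, X=false}.
                  branch 2.1.1.2.2 (add ¬¬¬U, X):
                    ¬¬¬U: drop double negation, giving ¬U.
                    × closes — contains both U and ¬U.
          branch 2.1.2 (add X):
            ○ open, literals {U=true, X=true}.
      branch 2.2 (add ¬V):
        (((¬¬U ↔ X) ↔ W) ∨ X): β-rule — branch into ((¬¬U ↔ X) ↔ W)  //  X.
          branch 2.2.1 (add ((¬¬U ↔ X) ↔ W)):
            ((¬¬U ↔ X) ↔ W): β-rule — branch into (¬¬U ↔ X), W  //  ¬(¬¬U ↔ X), ¬W.
              branch 2.2.1.1 (add (¬¬U ↔ X), W):
                (¬¬U ↔ X): β-rule — branch into ¬¬U, X  //  ¬¬¬U, ¬X.
                  branch 2.2.1.1.1 (add ¬¬U, X):
                    ¬¬U: drop double negation, giving U.
                    ○ open, literals {U=true, V=false, W=true, X=true}.
                  branch 2.2.1.1.2 (add ¬¬¬U, ¬X):
                    ¬¬¬U: drop double negation, giving ¬U.
                    ○ open, literals {U=false, V=false, W=true, X=false}.
              branch 2.2.1.2 (add ¬(¬¬U ↔ X), ¬W):
                ¬(¬¬U ↔ X): β-rule — branch into ¬¬U, ¬X  //  ¬¬¬U, X.
                  branch 2.2.1.2.1 (add ¬¬U, ¬X):
                    ¬¬U: drop double negation, giving U.
                    ○ open, literals {U=true, V=false, W=false, X=false}.
                  branch 2.2.1.2.2 (add ¬¬¬U, X):
                    ¬¬¬U: drop double negation, giving ¬U.
                    ○ open, literals {U=false, V=false, W=false, X=true}.
          branch 2.2.2 (add X):
            ○ open, literals {V=false, X=true}.
2 branches closed, 10 open.
Each open branch fixes some atoms; the unmentioned ones are free. Counting distinct full assignments: branch {U=true, Z=false} (W, V, X, Y) contributes 16 new; branch {V=false, Z=false} (W, U, X, Y) contributes 8 new; branch {U=true, W=true, X=true} (Z, V, Y) contributes 4 new; branch {U=true, W=false, X=false} (Z, V, Y) contributes 4 new; branch {U=true, X=true} (Z, W, V, Y) contributes 4 new; branch {U=true, V=false, W=true, X=true} (Z, Y) contributes 0 new; branch {U=false, V=false, W=true, X=false} (Z, Y) contributes 2 new; branch {U=true, V=false, W=false, X=false} (Z, Y) contributes 0 new; branch {U=false, V=false, W=false, X=true} (Z, Y) contributes 2 new; branch {V=false, X=true} (Z, W, U, Y) contributes 2 new. Total: 42.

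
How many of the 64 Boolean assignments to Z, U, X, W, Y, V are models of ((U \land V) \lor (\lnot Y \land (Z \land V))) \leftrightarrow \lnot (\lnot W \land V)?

16

Initial set: {(((U \land V) \lor (\lnot Y \land (Z \land V))) \leftrightarrow \lnot (\lnot W \land V))}.
(((U \land V) \lor (\lnot Y \land (Z \land V))) \leftrightarrow \lnot (\lnot W \land V)): β-rule — branch into ((U \land V) \lor (\lnot Y \land (Z \land V))), \lnot (\lnot W \land V)  //  \lnot ((U \land V) \lor (\lnot Y \land (Z \land V))), \lnot \lnot (\lnot W \land V).
  branch 1 (add ((U \land V) \lor (\lnot Y \land (Z \land V))), \lnot (\lnot W \land V)):
    ((U \land V) \lor (\lnot Y \land (Z \land V))): β-rule — branch into (U \land V)  //  (\lnot Y \land (Z \land V)).
      branch 1.1 (add (U \land V)):
        (U \land V): α-rule — add U, V.
        \lnot (\lnot W \land V): β-rule — branch into \lnot \lnot W  //  \lnot V.
          branch 1.1.1 (add \lnot \lnot W):
            ○ open, literals {U=true, V=true, W=true}.
          branch 1.1.2 (add \lnot V):
            × closes — contains both V and \lnot V.
      branch 1.2 (add (\lnot Y \land (Z \land V))):
        (\lnot Y \land (Z \land V)): α-rule — add \lnot Y, (Z \land V).
        (Z \land V): α-rule — add Z, V.
        \lnot (\lnot W \land V): β-rule — branch into \lnot \lnot W  //  \lnot V.
          branch 1.2.1 (add \lnot \lnot W):
            ○ open, literals {V=true, W=true, Y=false, Z=true}.
          branch 1.2.2 (add \lnot V):
            × closes — contains both V and \lnot V.
  branch 2 (add \lnot ((U \land V) \lor (\lnot Y \land (Z \land V))), \lnot \lnot (\lnot W \land V)):
    \lnot ((U \land V) \lor (\lnot Y \land (Z \land V))): α-rule — add \lnot (U \land V), \lnot (\lnot Y \land (Z \land V)).
    \lnot \lnot (\lnot W \land V): α-rule — add \lnot W, V.
    \lnot (U \land V): β-rule — branch into \lnot U  //  \lnot V.
      branch 2.1 (add \lnot U):
        \lnot (\lnot Y \land (Z \land V)): β-rule — branch into \lnot \lnot Y  //  \lnot (Z \land V).
          branch 2.1.1 (add \lnot \lnot Y):
            ○ open, literals {U=false, V=true, W=false, Y=true}.
          branch 2.1.2 (add \lnot (Z \land V)):
            \lnot (Z \land V): β-rule — branch into \lnot Z  //  \lnot V.
              branch 2.1.2.1 (add \lnot Z):
                ○ open, literals {U=false, V=true, W=false, Z=false}.
              branch 2.1.2.2 (add \lnot V):
                × closes — contains both V and \lnot V.
      branch 2.2 (add \lnot V):
        × closes — contains both V and \lnot V.
4 branches closed, 4 open.
Each open branch fixes some atoms; the unmentioned ones are free. Counting distinct full assignments: branch {U=true, V=true, W=true} (Z, X, Y) contributes 8 new; branch {V=true, W=true, Y=false, Z=true} (U, X) contributes 2 new; branch {U=false, V=true, W=false, Y=true} (Z, X) contributes 4 new; branch {U=false, V=true, W=false, Z=false} (X, Y) contributes 2 new. Total: 16.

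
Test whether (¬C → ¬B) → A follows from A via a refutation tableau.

Yes

Initial set: {A; ¬((¬C → ¬B) → A)}.
¬((¬C → ¬B) → A): α-rule — add (¬C → ¬B), ¬A.
× closes — contains both A and ¬A.
All 1 branch closes.
Every branch closed, so the premises entail the conclusion.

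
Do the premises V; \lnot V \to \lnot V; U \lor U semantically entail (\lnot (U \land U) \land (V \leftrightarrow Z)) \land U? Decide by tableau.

Initial set: {V; (\lnot V \to \lnot V); (U \lor U); \lnot ((\lnot (U \land U) \land (V \leftrightarrow Z)) \land U)}.
(\lnot V \to \lnot V): β-rule — branch into \lnot \lnot V  //  \lnot V.
  branch 1 (add \lnot \lnot V):
    (U \lor U): β-rule — branch into U  //  U.
      branch 1.1 (add U):
        \lnot ((\lnot (U \land U) \land (V \leftrightarrow Z)) \land U): β-rule — branch into \lnot (\lnot (U \land U) \land (V \leftrightarrow Z))  //  \lnot U.
          branch 1.1.1 (add \lnot (\lnot (U \land U) \land (V \leftrightarrow Z))):
            \lnot (\lnot (U \land U) \land (V \leftrightarrow Z)): β-rule — branch into \lnot \lnot (U \land U)  //  \lnot (V \leftrightarrow Z).
              branch 1.1.1.1 (add \lnot \lnot (U \land U)):
                \lnot \lnot (U \land U): α-rule — add U, U.
                ○ open, literals {U=1, V=1}.
              branch 1.1.1.2 (add \lnot (V \leftrightarrow Z)):
                \lnot (V \leftrightarrow Z): β-rule — branch into V, \lnot Z  //  \lnot V, Z.
                  branch 1.1.1.2.1 (add V, \lnot Z):
                    ○ open, literals {U=1, V=1, Z=0}.
                  branch 1.1.1.2.2 (add \lnot V, Z):
                    × closes — contains both V and \lnot V.
          branch 1.1.2 (add \lnot U):
            × closes — contains both U and \lnot U.
      branch 1.2 (add U):
        \lnot ((\lnot (U \land U) \land (V \leftrightarrow Z)) \land U): β-rule — branch into \lnot (\lnot (U \land U) \land (V \leftrightarrow Z))  //  \lnot U.
          branch 1.2.1 (add \lnot (\lnot (U \land U) \land (V \leftrightarrow Z))):
            \lnot (\lnot (U \land U) \land (V \leftrightarrow Z)): β-rule — branch into \lnot \lnot (U \land U)  //  \lnot (V \leftrightarrow Z).
              branch 1.2.1.1 (add \lnot \lnot (U \land U)):
                \lnot \lnot (U \land U): α-rule — add U, U.
                ○ open, literals {U=1, V=1}.
              branch 1.2.1.2 (add \lnot (V \leftrightarrow Z)):
                \lnot (V \leftrightarrow Z): β-rule — branch into V, \lnot Z  //  \lnot V, Z.
                  branch 1.2.1.2.1 (add V, \lnot Z):
                    ○ open, literals {U=1, V=1, Z=0}.
                  branch 1.2.1.2.2 (add \lnot V, Z):
                    × closes — contains both V and \lnot V.
          branch 1.2.2 (add \lnot U):
            × closes — contains both U and \lnot U.
  branch 2 (add \lnot V):
    × closes — contains both V and \lnot V.
5 branches closed, 4 open.
An open branch gives a countermodel: U=1, V=1 (unmentioned atoms arbitrary); the premises hold there but the conclusion fails.

No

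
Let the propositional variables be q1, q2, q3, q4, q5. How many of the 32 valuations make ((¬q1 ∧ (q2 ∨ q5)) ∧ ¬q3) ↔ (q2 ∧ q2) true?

18

Initial set: {(((¬q1 ∧ (q2 ∨ q5)) ∧ ¬q3) ↔ (q2 ∧ q2))}.
(((¬q1 ∧ (q2 ∨ q5)) ∧ ¬q3) ↔ (q2 ∧ q2)): β-rule — branch into ((¬q1 ∧ (q2 ∨ q5)) ∧ ¬q3), (q2 ∧ q2)  //  ¬((¬q1 ∧ (q2 ∨ q5)) ∧ ¬q3), ¬(q2 ∧ q2).
  branch 1 (add ((¬q1 ∧ (q2 ∨ q5)) ∧ ¬q3), (q2 ∧ q2)):
    ((¬q1 ∧ (q2 ∨ q5)) ∧ ¬q3): α-rule — add (¬q1 ∧ (q2 ∨ q5)), ¬q3.
    (q2 ∧ q2): α-rule — add q2, q2.
    (¬q1 ∧ (q2 ∨ q5)): α-rule — add ¬q1, (q2 ∨ q5).
    (q2 ∨ q5): β-rule — branch into q2  //  q5.
      branch 1.1 (add q2):
        ○ open, literals {q1=false, q2=true, q3=false}.
      branch 1.2 (add q5):
        ○ open, literals {q1=false, q2=true, q3=false, q5=true}.
  branch 2 (add ¬((¬q1 ∧ (q2 ∨ q5)) ∧ ¬q3), ¬(q2 ∧ q2)):
    ¬((¬q1 ∧ (q2 ∨ q5)) ∧ ¬q3): β-rule — branch into ¬(¬q1 ∧ (q2 ∨ q5))  //  ¬¬q3.
      branch 2.1 (add ¬(¬q1 ∧ (q2 ∨ q5))):
        ¬(q2 ∧ q2): β-rule — branch into ¬q2  //  ¬q2.
          branch 2.1.1 (add ¬q2):
            ¬(¬q1 ∧ (q2 ∨ q5)): β-rule — branch into ¬¬q1  //  ¬(q2 ∨ q5).
              branch 2.1.1.1 (add ¬¬q1):
                ○ open, literals {q1=true, q2=false}.
              branch 2.1.1.2 (add ¬(q2 ∨ q5)):
                ¬(q2 ∨ q5): α-rule — add ¬q2, ¬q5.
                ○ open, literals {q2=false, q5=false}.
          branch 2.1.2 (add ¬q2):
            ¬(¬q1 ∧ (q2 ∨ q5)): β-rule — branch into ¬¬q1  //  ¬(q2 ∨ q5).
              branch 2.1.2.1 (add ¬¬q1):
                ○ open, literals {q1=true, q2=false}.
              branch 2.1.2.2 (add ¬(q2 ∨ q5)):
                ¬(q2 ∨ q5): α-rule — add ¬q2, ¬q5.
                ○ open, literals {q2=false, q5=false}.
      branch 2.2 (add ¬¬q3):
        ¬(q2 ∧ q2): β-rule — branch into ¬q2  //  ¬q2.
          branch 2.2.1 (add ¬q2):
            ○ open, literals {q2=false, q3=true}.
          branch 2.2.2 (add ¬q2):
            ○ open, literals {q2=false, q3=true}.
0 branches closed, 8 open.
Each open branch fixes some atoms; the unmentioned ones are free. Counting distinct full assignments: branch {q1=false, q2=true, q3=false} (q4, q5) contributes 4 new; branch {q1=false, q2=true, q3=false, q5=true} (q4) contributes 0 new; branch {q1=true, q2=false} (q3, q4, q5) contributes 8 new; branch {q2=false, q5=false} (q1, q3, q4) contributes 4 new; branch {q1=true, q2=false} (q3, q4, q5) contributes 0 new; branch {q2=false, q5=false} (q1, q3, q4) contributes 0 new; branch {q2=false, q3=true} (q1, q4, q5) contributes 2 new; branch {q2=false, q3=true} (q1, q4, q5) contributes 0 new. Total: 18.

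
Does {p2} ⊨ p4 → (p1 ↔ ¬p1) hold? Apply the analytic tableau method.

Initial set: {p2; ¬(p4 → (p1 ↔ ¬p1))}.
¬(p4 → (p1 ↔ ¬p1)): α-rule — add p4, ¬(p1 ↔ ¬p1).
¬(p1 ↔ ¬p1): β-rule — branch into p1, ¬¬p1  //  ¬p1, ¬p1.
  branch 1 (add p1, ¬¬p1):
    ○ open, literals {p1=1, p2=1, p4=1}.
  branch 2 (add ¬p1, ¬p1):
    ○ open, literals {p1=0, p2=1, p4=1}.
0 branches closed, 2 open.
An open branch gives a countermodel: p1=1, p2=1, p4=1 (unmentioned atoms arbitrary); the premises hold there but the conclusion fails.

No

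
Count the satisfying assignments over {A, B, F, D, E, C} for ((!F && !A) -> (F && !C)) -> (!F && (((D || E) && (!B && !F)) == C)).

24

Initial set: {(((!F && !A) -> (F && !C)) -> (!F && (((D || E) && (!B && !F)) == C)))}.
(((!F && !A) -> (F && !C)) -> (!F && (((D || E) && (!B && !F)) == C))): β-rule — branch into !((!F && !A) -> (F && !C))  //  (!F && (((D || E) && (!B && !F)) == C)).
  branch 1 (add !((!F && !A) -> (F && !C))):
    !((!F && !A) -> (F && !C)): α-rule — add (!F && !A), !(F && !C).
    (!F && !A): α-rule — add !F, !A.
    !(F && !C): β-rule — branch into !F  //  !!C.
      branch 1.1 (add !F):
        ○ open, literals {A=F, F=F}.
      branch 1.2 (add !!C):
        ○ open, literals {A=F, C=T, F=F}.
  branch 2 (add (!F && (((D || E) && (!B && !F)) == C))):
    (!F && (((D || E) && (!B && !F)) == C)): α-rule — add !F, (((D || E) && (!B && !F)) == C).
    (((D || E) && (!B && !F)) == C): β-rule — branch into ((D || E) && (!B && !F)), C  //  !((D || E) && (!B && !F)), !C.
      branch 2.1 (add ((D || E) && (!B && !F)), C):
        ((D || E) && (!B && !F)): α-rule — add (D || E), (!B && !F).
        (!B && !F): α-rule — add !B, !F.
        (D || E): β-rule — branch into D  //  E.
          branch 2.1.1 (add D):
            ○ open, literals {B=F, C=T, D=T, F=F}.
          branch 2.1.2 (add E):
            ○ open, literals {B=F, C=T, E=T, F=F}.
      branch 2.2 (add !((D || E) && (!B && !F)), !C):
        !((D || E) && (!B && !F)): β-rule — branch into !(D || E)  //  !(!B && !F).
          branch 2.2.1 (add !(D || E)):
            !(D || E): α-rule — add !D, !E.
            ○ open, literals {C=F, D=F, E=F, F=F}.
          branch 2.2.2 (add !(!B && !F)):
            !(!B && !F): β-rule — branch into !!B  //  !!F.
              branch 2.2.2.1 (add !!B):
                ○ open, literals {B=T, C=F, F=F}.
              branch 2.2.2.2 (add !!F):
                × closes — contains both F and !F.
1 branch closed, 6 open.
Each open branch fixes some atoms; the unmentioned ones are free. Counting distinct full assignments: branch {A=F, F=F} (B, D, E, C) contributes 16 new; branch {A=F, C=T, F=F} (B, D, E) contributes 0 new; branch {B=F, C=T, D=T, F=F} (A, E) contributes 2 new; branch {B=F, C=T, E=T, F=F} (A, D) contributes 1 new; branch {C=F, D=F, E=F, F=F} (A, B) contributes 2 new; branch {B=T, C=F, F=F} (A, D, E) contributes 3 new. Total: 24.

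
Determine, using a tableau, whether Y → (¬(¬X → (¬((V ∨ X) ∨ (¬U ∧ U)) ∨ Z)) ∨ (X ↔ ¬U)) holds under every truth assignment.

Assume the negation and expand:
Initial set: {¬(Y → (¬(¬X → (¬((V ∨ X) ∨ (¬U ∧ U)) ∨ Z)) ∨ (X ↔ ¬U)))}.
¬(Y → (¬(¬X → (¬((V ∨ X) ∨ (¬U ∧ U)) ∨ Z)) ∨ (X ↔ ¬U))): α-rule — add Y, ¬(¬(¬X → (¬((V ∨ X) ∨ (¬U ∧ U)) ∨ Z)) ∨ (X ↔ ¬U)).
¬(¬(¬X → (¬((V ∨ X) ∨ (¬U ∧ U)) ∨ Z)) ∨ (X ↔ ¬U)): α-rule — add ¬¬(¬X → (¬((V ∨ X) ∨ (¬U ∧ U)) ∨ Z)), ¬(X ↔ ¬U).
¬¬(¬X → (¬((V ∨ X) ∨ (¬U ∧ U)) ∨ Z)): β-rule — branch into ¬¬X  //  (¬((V ∨ X) ∨ (¬U ∧ U)) ∨ Z).
  branch 1 (add ¬¬X):
    ¬(X ↔ ¬U): β-rule — branch into X, ¬¬U  //  ¬X, ¬U.
      branch 1.1 (add X, ¬¬U):
        ○ open, literals {U=1, X=1, Y=1}.
      branch 1.2 (add ¬X, ¬U):
        × closes — contains both X and ¬X.
  branch 2 (add (¬((V ∨ X) ∨ (¬U ∧ U)) ∨ Z)):
    ¬(X ↔ ¬U): β-rule — branch into X, ¬¬U  //  ¬X, ¬U.
      branch 2.1 (add X, ¬¬U):
        (¬((V ∨ X) ∨ (¬U ∧ U)) ∨ Z): β-rule — branch into ¬((V ∨ X) ∨ (¬U ∧ U))  //  Z.
          branch 2.1.1 (add ¬((V ∨ X) ∨ (¬U ∧ U))):
            ¬((V ∨ X) ∨ (¬U ∧ U)): α-rule — add ¬(V ∨ X), ¬(¬U ∧ U).
            ¬(V ∨ X): α-rule — add ¬V, ¬X.
            × closes — contains both X and ¬X.
          branch 2.1.2 (add Z):
            ○ open, literals {U=1, X=1, Y=1, Z=1}.
      branch 2.2 (add ¬X, ¬U):
        (¬((V ∨ X) ∨ (¬U ∧ U)) ∨ Z): β-rule — branch into ¬((V ∨ X) ∨ (¬U ∧ U))  //  Z.
          branch 2.2.1 (add ¬((V ∨ X) ∨ (¬U ∧ U))):
            ¬((V ∨ X) ∨ (¬U ∧ U)): α-rule — add ¬(V ∨ X), ¬(¬U ∧ U).
            ¬(V ∨ X): α-rule — add ¬V, ¬X.
            ¬(¬U ∧ U): β-rule — branch into ¬¬U  //  ¬U.
              branch 2.2.1.1 (add ¬¬U):
                × closes — contains both U and ¬U.
              branch 2.2.1.2 (add ¬U):
                ○ open, literals {U=0, V=0, X=0, Y=1}.
          branch 2.2.2 (add Z):
            ○ open, literals {U=0, X=0, Y=1, Z=1}.
3 branches closed, 4 open.
An open branch gives a countermodel: U=1, X=1, Y=1 (unmentioned atoms arbitrary); under it the original formula is false.

Not valid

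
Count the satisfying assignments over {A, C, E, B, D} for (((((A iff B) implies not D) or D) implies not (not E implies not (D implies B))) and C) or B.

18

Initial set: {((((((A iff B) implies not D) or D) implies not (not E implies not (D implies B))) and C) or B)}.
((((((A iff B) implies not D) or D) implies not (not E implies not (D implies B))) and C) or B): β-rule — branch into (((((A iff B) implies not D) or D) implies not (not E implies not (D implies B))) and C)  //  B.
  branch 1 (add (((((A iff B) implies not D) or D) implies not (not E implies not (D implies B))) and C)):
    (((((A iff B) implies not D) or D) implies not (not E implies not (D implies B))) and C): α-rule — add ((((A iff B) implies not D) or D) implies not (not E implies not (D implies B))), C.
    ((((A iff B) implies not D) or D) implies not (not E implies not (D implies B))): β-rule — branch into not (((A iff B) implies not D) or D)  //  not (not E implies not (D implies B)).
      branch 1.1 (add not (((A iff B) implies not D) or D)):
        not (((A iff B) implies not D) or D): α-rule — add not ((A iff B) implies not D), not D.
        not ((A iff B) implies not D): α-rule — add (A iff B), not not D.
        × closes — contains both D and not D.
      branch 1.2 (add not (not E implies not (D implies B))):
        not (not E implies not (D implies B)): α-rule — add not E, not not (D implies B).
        not not (D implies B): β-rule — branch into not D  //  B.
          branch 1.2.1 (add not D):
            ○ open, literals {C=true, D=false, E=false}.
          branch 1.2.2 (add B):
            ○ open, literals {B=true, C=true, E=false}.
  branch 2 (add B):
    ○ open, literals {B=true}.
1 branch closed, 3 open.
Each open branch fixes some atoms; the unmentioned ones are free. Counting distinct full assignments: branch {C=true, D=false, E=false} (A, B) contributes 4 new; branch {B=true, C=true, E=false} (A, D) contributes 2 new; branch {B=true} (A, C, E, D) contributes 12 new. Total: 18.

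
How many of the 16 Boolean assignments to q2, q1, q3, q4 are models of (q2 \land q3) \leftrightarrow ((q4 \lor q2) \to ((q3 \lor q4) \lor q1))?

Initial set: {((q2 \land q3) \leftrightarrow ((q4 \lor q2) \to ((q3 \lor q4) \lor q1)))}.
((q2 \land q3) \leftrightarrow ((q4 \lor q2) \to ((q3 \lor q4) \lor q1))): β-rule — branch into (q2 \land q3), ((q4 \lor q2) \to ((q3 \lor q4) \lor q1))  //  \lnot (q2 \land q3), \lnot ((q4 \lor q2) \to ((q3 \lor q4) \lor q1)).
  branch 1 (add (q2 \land q3), ((q4 \lor q2) \to ((q3 \lor q4) \lor q1))):
    (q2 \land q3): α-rule — add q2, q3.
    ((q4 \lor q2) \to ((q3 \lor q4) \lor q1)): β-rule — branch into \lnot (q4 \lor q2)  //  ((q3 \lor q4) \lor q1).
      branch 1.1 (add \lnot (q4 \lor q2)):
        \lnot (q4 \lor q2): α-rule — add \lnot q4, \lnot q2.
        × closes — contains both q2 and \lnot q2.
      branch 1.2 (add ((q3 \lor q4) \lor q1)):
        ((q3 \lor q4) \lor q1): β-rule — branch into (q3 \lor q4)  //  q1.
          branch 1.2.1 (add (q3 \lor q4)):
            (q3 \lor q4): β-rule — branch into q3  //  q4.
              branch 1.2.1.1 (add q3):
                ○ open, literals {q2=T, q3=T}.
              branch 1.2.1.2 (add q4):
                ○ open, literals {q2=T, q3=T, q4=T}.
          branch 1.2.2 (add q1):
            ○ open, literals {q1=T, q2=T, q3=T}.
  branch 2 (add \lnot (q2 \land q3), \lnot ((q4 \lor q2) \to ((q3 \lor q4) \lor q1))):
    \lnot ((q4 \lor q2) \to ((q3 \lor q4) \lor q1)): α-rule — add (q4 \lor q2), \lnot ((q3 \lor q4) \lor q1).
    \lnot ((q3 \lor q4) \lor q1): α-rule — add \lnot (q3 \lor q4), \lnot q1.
    \lnot (q3 \lor q4): α-rule — add \lnot q3, \lnot q4.
    \lnot (q2 \land q3): β-rule — branch into \lnot q2  //  \lnot q3.
      branch 2.1 (add \lnot q2):
        (q4 \lor q2): β-rule — branch into q4  //  q2.
          branch 2.1.1 (add q4):
            × closes — contains both q4 and \lnot q4.
          branch 2.1.2 (add q2):
            × closes — contains both q2 and \lnot q2.
      branch 2.2 (add \lnot q3):
        (q4 \lor q2): β-rule — branch into q4  //  q2.
          branch 2.2.1 (add q4):
            × closes — contains both q4 and \lnot q4.
          branch 2.2.2 (add q2):
            ○ open, literals {q1=F, q2=T, q3=F, q4=F}.
4 branches closed, 4 open.
Each open branch fixes some atoms; the unmentioned ones are free. Counting distinct full assignments: branch {q2=T, q3=T} (q1, q4) contributes 4 new; branch {q2=T, q3=T, q4=T} (q1) contributes 0 new; branch {q1=T, q2=T, q3=T} (q4) contributes 0 new; branch {q1=F, q2=T, q3=F, q4=F} (none free) contributes 1 new. Total: 5.

5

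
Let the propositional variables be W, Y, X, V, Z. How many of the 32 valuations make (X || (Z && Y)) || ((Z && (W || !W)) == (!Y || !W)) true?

26

Initial set: {T ((X || (Z && Y)) || ((Z && (W || !W)) == (!Y || !W)))}.
T ((X || (Z && Y)) || ((Z && (W || !W)) == (!Y || !W))): β-rule — branch into T (X || (Z && Y))  //  T ((Z && (W || !W)) == (!Y || !W)).
  branch 1 (add T (X || (Z && Y))):
    T (X || (Z && Y)): β-rule — branch into T X  //  T (Z && Y).
      branch 1.1 (add T X):
        ○ open, literals {X=true}.
      branch 1.2 (add T (Z && Y)):
        T (Z && Y): α-rule — add T Z, T Y.
        ○ open, literals {Y=true, Z=true}.
  branch 2 (add T ((Z && (W || !W)) == (!Y || !W))):
    T ((Z && (W || !W)) == (!Y || !W)): β-rule — branch into T (Z && (W || !W)), T (!Y || !W)  //  F (Z && (W || !W)), F (!Y || !W).
      branch 2.1 (add T (Z && (W || !W)), T (!Y || !W)):
        T (Z && (W || !W)): α-rule — add T Z, T (W || !W).
        T (!Y || !W): β-rule — branch into T !Y  //  T !W.
          branch 2.1.1 (add T !Y):
            T (W || !W): β-rule — branch into T W  //  T !W.
              branch 2.1.1.1 (add T W):
                ○ open, literals {W=true, Y=false, Z=true}.
              branch 2.1.1.2 (add T !W):
                ○ open, literals {W=false, Y=false, Z=true}.
          branch 2.1.2 (add T !W):
            T (W || !W): β-rule — branch into T W  //  T !W.
              branch 2.1.2.1 (add T W):
                × closes — contains both W and !W.
              branch 2.1.2.2 (add T !W):
                ○ open, literals {W=false, Z=true}.
      branch 2.2 (add F (Z && (W || !W)), F (!Y || !W)):
        F (!Y || !W): α-rule — add F !Y, F !W.
        F (Z && (W || !W)): β-rule — branch into F Z  //  F (W || !W).
          branch 2.2.1 (add F Z):
            ○ open, literals {W=true, Y=true, Z=false}.
          branch 2.2.2 (add F (W || !W)):
            F (W || !W): α-rule — add F W, F !W.
            × closes — contains both W and !W.
2 branches closed, 6 open.
Each open branch fixes some atoms; the unmentioned ones are free. Counting distinct full assignments: branch {X=true} (W, Y, V, Z) contributes 16 new; branch {Y=true, Z=true} (W, X, V) contributes 4 new; branch {W=true, Y=false, Z=true} (X, V) contributes 2 new; branch {W=false, Y=false, Z=true} (X, V) contributes 2 new; branch {W=false, Z=true} (Y, X, V) contributes 0 new; branch {W=true, Y=true, Z=false} (X, V) contributes 2 new. Total: 26.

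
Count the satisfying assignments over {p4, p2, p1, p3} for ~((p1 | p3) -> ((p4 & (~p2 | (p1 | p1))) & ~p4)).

Initial set: {~((p1 | p3) -> ((p4 & (~p2 | (p1 | p1))) & ~p4))}.
~((p1 | p3) -> ((p4 & (~p2 | (p1 | p1))) & ~p4)): α-rule — add (p1 | p3), ~((p4 & (~p2 | (p1 | p1))) & ~p4).
(p1 | p3): β-rule — branch into p1  //  p3.
  branch 1 (add p1):
    ~((p4 & (~p2 | (p1 | p1))) & ~p4): β-rule — branch into ~(p4 & (~p2 | (p1 | p1)))  //  ~~p4.
      branch 1.1 (add ~(p4 & (~p2 | (p1 | p1)))):
        ~(p4 & (~p2 | (p1 | p1))): β-rule — branch into ~p4  //  ~(~p2 | (p1 | p1)).
          branch 1.1.1 (add ~p4):
            ○ open, literals {p1=true, p4=false}.
          branch 1.1.2 (add ~(~p2 | (p1 | p1))):
            ~(~p2 | (p1 | p1)): α-rule — add ~~p2, ~(p1 | p1).
            ~(p1 | p1): α-rule — add ~p1, ~p1.
            × closes — contains both p1 and ~p1.
      branch 1.2 (add ~~p4):
        ○ open, literals {p1=true, p4=true}.
  branch 2 (add p3):
    ~((p4 & (~p2 | (p1 | p1))) & ~p4): β-rule — branch into ~(p4 & (~p2 | (p1 | p1)))  //  ~~p4.
      branch 2.1 (add ~(p4 & (~p2 | (p1 | p1)))):
        ~(p4 & (~p2 | (p1 | p1))): β-rule — branch into ~p4  //  ~(~p2 | (p1 | p1)).
          branch 2.1.1 (add ~p4):
            ○ open, literals {p3=true, p4=false}.
          branch 2.1.2 (add ~(~p2 | (p1 | p1))):
            ~(~p2 | (p1 | p1)): α-rule — add ~~p2, ~(p1 | p1).
            ~(p1 | p1): α-rule — add ~p1, ~p1.
            ○ open, literals {p1=false, p2=true, p3=true}.
      branch 2.2 (add ~~p4):
        ○ open, literals {p3=true, p4=true}.
1 branch closed, 5 open.
Each open branch fixes some atoms; the unmentioned ones are free. Counting distinct full assignments: branch {p1=true, p4=false} (p2, p3) contributes 4 new; branch {p1=true, p4=true} (p2, p3) contributes 4 new; branch {p3=true, p4=false} (p2, p1) contributes 2 new; branch {p1=false, p2=true, p3=true} (p4) contributes 1 new; branch {p3=true, p4=true} (p2, p1) contributes 1 new. Total: 12.

12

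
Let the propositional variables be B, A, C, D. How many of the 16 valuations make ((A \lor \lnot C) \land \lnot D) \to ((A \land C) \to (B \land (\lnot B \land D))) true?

Initial set: {(((A \lor \lnot C) \land \lnot D) \to ((A \land C) \to (B \land (\lnot B \land D))))}.
(((A \lor \lnot C) \land \lnot D) \to ((A \land C) \to (B \land (\lnot B \land D)))): β-rule — branch into \lnot ((A \lor \lnot C) \land \lnot D)  //  ((A \land C) \to (B \land (\lnot B \land D))).
  branch 1 (add \lnot ((A \lor \lnot C) \land \lnot D)):
    \lnot ((A \lor \lnot C) \land \lnot D): β-rule — branch into \lnot (A \lor \lnot C)  //  \lnot \lnot D.
      branch 1.1 (add \lnot (A \lor \lnot C)):
        \lnot (A \lor \lnot C): α-rule — add \lnot A, \lnot \lnot C.
        ○ open, literals {A=F, C=T}.
      branch 1.2 (add \lnot \lnot D):
        ○ open, literals {D=T}.
  branch 2 (add ((A \land C) \to (B \land (\lnot B \land D)))):
    ((A \land C) \to (B \land (\lnot B \land D))): β-rule — branch into \lnot (A \land C)  //  (B \land (\lnot B \land D)).
      branch 2.1 (add \lnot (A \land C)):
        \lnot (A \land C): β-rule — branch into \lnot A  //  \lnot C.
          branch 2.1.1 (add \lnot A):
            ○ open, literals {A=F}.
          branch 2.1.2 (add \lnot C):
            ○ open, literals {C=F}.
      branch 2.2 (add (B \land (\lnot B \land D))):
        (B \land (\lnot B \land D)): α-rule — add B, (\lnot B \land D).
        (\lnot B \land D): α-rule — add \lnot B, D.
        × closes — contains both B and \lnot B.
1 branch closed, 4 open.
Each open branch fixes some atoms; the unmentioned ones are free. Counting distinct full assignments: branch {A=F, C=T} (B, D) contributes 4 new; branch {D=T} (B, A, C) contributes 6 new; branch {A=F} (B, C, D) contributes 2 new; branch {C=F} (B, A, D) contributes 2 new. Total: 14.

14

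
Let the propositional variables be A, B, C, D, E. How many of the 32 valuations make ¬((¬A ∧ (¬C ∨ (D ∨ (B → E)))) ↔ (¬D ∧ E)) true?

Initial set: {¬((¬A ∧ (¬C ∨ (D ∨ (B → E)))) ↔ (¬D ∧ E))}.
¬((¬A ∧ (¬C ∨ (D ∨ (B → E)))) ↔ (¬D ∧ E)): β-rule — branch into (¬A ∧ (¬C ∨ (D ∨ (B → E)))), ¬(¬D ∧ E)  //  ¬(¬A ∧ (¬C ∨ (D ∨ (B → E)))), (¬D ∧ E).
  branch 1 (add (¬A ∧ (¬C ∨ (D ∨ (B → E)))), ¬(¬D ∧ E)):
    (¬A ∧ (¬C ∨ (D ∨ (B → E)))): α-rule — add ¬A, (¬C ∨ (D ∨ (B → E))).
    ¬(¬D ∧ E): β-rule — branch into ¬¬D  //  ¬E.
      branch 1.1 (add ¬¬D):
        (¬C ∨ (D ∨ (B → E))): β-rule — branch into ¬C  //  (D ∨ (B → E)).
          branch 1.1.1 (add ¬C):
            ○ open, literals {A=false, C=false, D=true}.
          branch 1.1.2 (add (D ∨ (B → E))):
            (D ∨ (B → E)): β-rule — branch into D  //  (B → E).
              branch 1.1.2.1 (add D):
                ○ open, literals {A=false, D=true}.
              branch 1.1.2.2 (add (B → E)):
                (B → E): β-rule — branch into ¬B  //  E.
                  branch 1.1.2.2.1 (add ¬B):
                    ○ open, literals {A=false, B=false, D=true}.
                  branch 1.1.2.2.2 (add E):
                    ○ open, literals {A=false, D=true, E=true}.
      branch 1.2 (add ¬E):
        (¬C ∨ (D ∨ (B → E))): β-rule — branch into ¬C  //  (D ∨ (B → E)).
          branch 1.2.1 (add ¬C):
            ○ open, literals {A=false, C=false, E=false}.
          branch 1.2.2 (add (D ∨ (B → E))):
            (D ∨ (B → E)): β-rule — branch into D  //  (B → E).
              branch 1.2.2.1 (add D):
                ○ open, literals {A=false, D=true, E=false}.
              branch 1.2.2.2 (add (B → E)):
                (B → E): β-rule — branch into ¬B  //  E.
                  branch 1.2.2.2.1 (add ¬B):
                    ○ open, literals {A=false, B=false, E=false}.
                  branch 1.2.2.2.2 (add E):
                    × closes — contains both E and ¬E.
  branch 2 (add ¬(¬A ∧ (¬C ∨ (D ∨ (B → E)))), (¬D ∧ E)):
    (¬D ∧ E): α-rule — add ¬D, E.
    ¬(¬A ∧ (¬C ∨ (D ∨ (B → E)))): β-rule — branch into ¬¬A  //  ¬(¬C ∨ (D ∨ (B → E))).
      branch 2.1 (add ¬¬A):
        ○ open, literals {A=true, D=false, E=true}.
      branch 2.2 (add ¬(¬C ∨ (D ∨ (B → E)))):
        ¬(¬C ∨ (D ∨ (B → E))): α-rule — add ¬¬C, ¬(D ∨ (B → E)).
        ¬(D ∨ (B → E)): α-rule — add ¬D, ¬(B → E).
        ¬(B → E): α-rule — add B, ¬E.
        × closes — contains both E and ¬E.
2 branches closed, 8 open.
Each open branch fixes some atoms; the unmentioned ones are free. Counting distinct full assignments: branch {A=false, C=false, D=true} (B, E) contributes 4 new; branch {A=false, D=true} (B, C, E) contributes 4 new; branch {A=false, B=false, D=true} (C, E) contributes 0 new; branch {A=false, D=true, E=true} (B, C) contributes 0 new; branch {A=false, C=false, E=false} (B, D) contributes 2 new; branch {A=false, D=true, E=false} (B, C) contributes 0 new; branch {A=false, B=false, E=false} (C, D) contributes 1 new; branch {A=true, D=false, E=true} (B, C) contributes 4 new. Total: 15.

15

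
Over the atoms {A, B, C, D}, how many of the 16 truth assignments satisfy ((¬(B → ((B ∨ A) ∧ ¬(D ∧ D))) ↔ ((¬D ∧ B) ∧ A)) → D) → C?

Initial set: {(((¬(B → ((B ∨ A) ∧ ¬(D ∧ D))) ↔ ((¬D ∧ B) ∧ A)) → D) → C)}.
(((¬(B → ((B ∨ A) ∧ ¬(D ∧ D))) ↔ ((¬D ∧ B) ∧ A)) → D) → C): β-rule — branch into ¬((¬(B → ((B ∨ A) ∧ ¬(D ∧ D))) ↔ ((¬D ∧ B) ∧ A)) → D)  //  C.
  branch 1 (add ¬((¬(B → ((B ∨ A) ∧ ¬(D ∧ D))) ↔ ((¬D ∧ B) ∧ A)) → D)):
    ¬((¬(B → ((B ∨ A) ∧ ¬(D ∧ D))) ↔ ((¬D ∧ B) ∧ A)) → D): α-rule — add (¬(B → ((B ∨ A) ∧ ¬(D ∧ D))) ↔ ((¬D ∧ B) ∧ A)), ¬D.
    (¬(B → ((B ∨ A) ∧ ¬(D ∧ D))) ↔ ((¬D ∧ B) ∧ A)): β-rule — branch into ¬(B → ((B ∨ A) ∧ ¬(D ∧ D))), ((¬D ∧ B) ∧ A)  //  ¬¬(B → ((B ∨ A) ∧ ¬(D ∧ D))), ¬((¬D ∧ B) ∧ A).
      branch 1.1 (add ¬(B → ((B ∨ A) ∧ ¬(D ∧ D))), ((¬D ∧ B) ∧ A)):
        ¬(B → ((B ∨ A) ∧ ¬(D ∧ D))): α-rule — add B, ¬((B ∨ A) ∧ ¬(D ∧ D)).
        ((¬D ∧ B) ∧ A): α-rule — add (¬D ∧ B), A.
        (¬D ∧ B): α-rule — add ¬D, B.
        ¬((B ∨ A) ∧ ¬(D ∧ D)): β-rule — branch into ¬(B ∨ A)  //  ¬¬(D ∧ D).
          branch 1.1.1 (add ¬(B ∨ A)):
            ¬(B ∨ A): α-rule — add ¬B, ¬A.
            × closes — contains both B and ¬B.
          branch 1.1.2 (add ¬¬(D ∧ D)):
            ¬¬(D ∧ D): α-rule — add D, D.
            × closes — contains both D and ¬D.
      branch 1.2 (add ¬¬(B → ((B ∨ A) ∧ ¬(D ∧ D))), ¬((¬D ∧ B) ∧ A)):
        ¬¬(B → ((B ∨ A) ∧ ¬(D ∧ D))): β-rule — branch into ¬B  //  ((B ∨ A) ∧ ¬(D ∧ D)).
          branch 1.2.1 (add ¬B):
            ¬((¬D ∧ B) ∧ A): β-rule — branch into ¬(¬D ∧ B)  //  ¬A.
              branch 1.2.1.1 (add ¬(¬D ∧ B)):
                ¬(¬D ∧ B): β-rule — branch into ¬¬D  //  ¬B.
                  branch 1.2.1.1.1 (add ¬¬D):
                    × closes — contains both D and ¬D.
                  branch 1.2.1.1.2 (add ¬B):
                    ○ open, literals {B=0, D=0}.
              branch 1.2.1.2 (add ¬A):
                ○ open, literals {A=0, B=0, D=0}.
          branch 1.2.2 (add ((B ∨ A) ∧ ¬(D ∧ D))):
            ((B ∨ A) ∧ ¬(D ∧ D)): α-rule — add (B ∨ A), ¬(D ∧ D).
            ¬((¬D ∧ B) ∧ A): β-rule — branch into ¬(¬D ∧ B)  //  ¬A.
              branch 1.2.2.1 (add ¬(¬D ∧ B)):
                (B ∨ A): β-rule — branch into B  //  A.
                  branch 1.2.2.1.1 (add B):
                    ¬(D ∧ D): β-rule — branch into ¬D  //  ¬D.
                      branch 1.2.2.1.1.1 (add ¬D):
                        ¬(¬D ∧ B): β-rule — branch into ¬¬D  //  ¬B.
                          branch 1.2.2.1.1.1.1 (add ¬¬D):
                            × closes — contains both D and ¬D.
                          branch 1.2.2.1.1.1.2 (add ¬B):
                            × closes — contains both B and ¬B.
                      branch 1.2.2.1.1.2 (add ¬D):
                        ¬(¬D ∧ B): β-rule — branch into ¬¬D  //  ¬B.
                          branch 1.2.2.1.1.2.1 (add ¬¬D):
                            × closes — contains both D and ¬D.
                          branch 1.2.2.1.1.2.2 (add ¬B):
                            × closes — contains both B and ¬B.
                  branch 1.2.2.1.2 (add A):
                    ¬(D ∧ D): β-rule — branch into ¬D  //  ¬D.
                      branch 1.2.2.1.2.1 (add ¬D):
                        ¬(¬D ∧ B): β-rule — branch into ¬¬D  //  ¬B.
                          branch 1.2.2.1.2.1.1 (add ¬¬D):
                            × closes — contains both D and ¬D.
                          branch 1.2.2.1.2.1.2 (add ¬B):
                            ○ open, literals {A=1, B=0, D=0}.
                      branch 1.2.2.1.2.2 (add ¬D):
                        ¬(¬D ∧ B): β-rule — branch into ¬¬D  //  ¬B.
                          branch 1.2.2.1.2.2.1 (add ¬¬D):
                            × closes — contains both D and ¬D.
                          branch 1.2.2.1.2.2.2 (add ¬B):
                            ○ open, literals {A=1, B=0, D=0}.
              branch 1.2.2.2 (add ¬A):
                (B ∨ A): β-rule — branch into B  //  A.
                  branch 1.2.2.2.1 (add B):
                    ¬(D ∧ D): β-rule — branch into ¬D  //  ¬D.
                      branch 1.2.2.2.1.1 (add ¬D):
                        ○ open, literals {A=0, B=1, D=0}.
                      branch 1.2.2.2.1.2 (add ¬D):
                        ○ open, literals {A=0, B=1, D=0}.
                  branch 1.2.2.2.2 (add A):
                    × closes — contains both A and ¬A.
  branch 2 (add C):
    ○ open, literals {C=1}.
10 branches closed, 7 open.
Each open branch fixes some atoms; the unmentioned ones are free. Counting distinct full assignments: branch {B=0, D=0} (A, C) contributes 4 new; branch {A=0, B=0, D=0} (C) contributes 0 new; branch {A=1, B=0, D=0} (C) contributes 0 new; branch {A=1, B=0, D=0} (C) contributes 0 new; branch {A=0, B=1, D=0} (C) contributes 2 new; branch {A=0, B=1, D=0} (C) contributes 0 new; branch {C=1} (A, B, D) contributes 5 new. Total: 11.

11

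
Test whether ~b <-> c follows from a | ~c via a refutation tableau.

Initial set: {(a | ~c); ~(~b <-> c)}.
(a | ~c): β-rule — branch into a  //  ~c.
  branch 1 (add a):
    ~(~b <-> c): β-rule — branch into ~b, ~c  //  ~~b, c.
      branch 1.1 (add ~b, ~c):
        ○ open, literals {a=T, b=F, c=F}.
      branch 1.2 (add ~~b, c):
        ○ open, literals {a=T, b=T, c=T}.
  branch 2 (add ~c):
    ~(~b <-> c): β-rule — branch into ~b, ~c  //  ~~b, c.
      branch 2.1 (add ~b, ~c):
        ○ open, literals {b=F, c=F}.
      branch 2.2 (add ~~b, c):
        × closes — contains both c and ~c.
1 branch closed, 3 open.
An open branch gives a countermodel: a=T, b=F, c=F (unmentioned atoms arbitrary); the premises hold there but the conclusion fails.

No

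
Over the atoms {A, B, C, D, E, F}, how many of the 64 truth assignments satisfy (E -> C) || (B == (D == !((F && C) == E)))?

Initial set: {T ((E -> C) || (B == (D == !((F && C) == E))))}.
T ((E -> C) || (B == (D == !((F && C) == E)))): β-rule — branch into T (E -> C)  //  T (B == (D == !((F && C) == E))).
  branch 1 (add T (E -> C)):
    T (E -> C): β-rule — branch into F E  //  T C.
      branch 1.1 (add F E):
        ○ open, literals {E=F}.
      branch 1.2 (add T C):
        ○ open, literals {C=T}.
  branch 2 (add T (B == (D == !((F && C) == E)))):
    T (B == (D == !((F && C) == E))): β-rule — branch into T B, T (D == !((F && C) == E))  //  F B, F (D == !((F && C) == E)).
      branch 2.1 (add T B, T (D == !((F && C) == E))):
        T (D == !((F && C) == E)): β-rule — branch into T D, T !((F && C) == E)  //  F D, F !((F && C) == E).
          branch 2.1.1 (add T D, T !((F && C) == E)):
            T !((F && C) == E): β-rule — branch into T (F && C), F E  //  F (F && C), T E.
              branch 2.1.1.1 (add T (F && C), F E):
                T (F && C): α-rule — add T F, T C.
                ○ open, literals {B=T, C=T, D=T, E=F, F=T}.
              branch 2.1.1.2 (add F (F && C), T E):
                F (F && C): β-rule — branch into F F  //  F C.
                  branch 2.1.1.2.1 (add F F):
                    ○ open, literals {B=T, D=T, E=T, F=F}.
                  branch 2.1.1.2.2 (add F C):
                    ○ open, literals {B=T, C=F, D=T, E=T}.
          branch 2.1.2 (add F D, F !((F && C) == E)):
            F !((F && C) == E): β-rule — branch into T (F && C), T E  //  F (F && C), F E.
              branch 2.1.2.1 (add T (F && C), T E):
                T (F && C): α-rule — add T F, T C.
                ○ open, literals {B=T, C=T, D=F, E=T, F=T}.
              branch 2.1.2.2 (add F (F && C), F E):
                F (F && C): β-rule — branch into F F  //  F C.
                  branch 2.1.2.2.1 (add F F):
                    ○ open, literals {B=T, D=F, E=F, F=F}.
                  branch 2.1.2.2.2 (add F C):
                    ○ open, literals {B=T, C=F, D=F, E=F}.
      branch 2.2 (add F B, F (D == !((F && C) == E))):
        F (D == !((F && C) == E)): β-rule — branch into T D, F !((F && C) == E)  //  F D, T !((F && C) == E).
          branch 2.2.1 (add T D, F !((F && C) == E)):
            F !((F && C) == E): β-rule — branch into T (F && C), T E  //  F (F && C), F E.
              branch 2.2.1.1 (add T (F && C), T E):
                T (F && C): α-rule — add T F, T C.
                ○ open, literals {B=F, C=T, D=T, E=T, F=T}.
              branch 2.2.1.2 (add F (F && C), F E):
                F (F && C): β-rule — branch into F F  //  F C.
                  branch 2.2.1.2.1 (add F F):
                    ○ open, literals {B=F, D=T, E=F, F=F}.
                  branch 2.2.1.2.2 (add F C):
                    ○ open, literals {B=F, C=F, D=T, E=F}.
          branch 2.2.2 (add F D, T !((F && C) == E)):
            T !((F && C) == E): β-rule — branch into T (F && C), F E  //  F (F && C), T E.
              branch 2.2.2.1 (add T (F && C), F E):
                T (F && C): α-rule — add T F, T C.
                ○ open, literals {B=F, C=T, D=F, E=F, F=T}.
              branch 2.2.2.2 (add F (F && C), T E):
                F (F && C): β-rule — branch into F F  //  F C.
                  branch 2.2.2.2.1 (add F F):
                    ○ open, literals {B=F, D=F, E=T, F=F}.
                  branch 2.2.2.2.2 (add F C):
                    ○ open, literals {B=F, C=F, D=F, E=T}.
0 branches closed, 14 open.
Each open branch fixes some atoms; the unmentioned ones are free. Counting distinct full assignments: branch {E=F} (A, B, C, D, F) contributes 32 new; branch {C=T} (A, B, D, E, F) contributes 16 new; branch {B=T, C=T, D=T, E=F, F=T} (A) contributes 0 new; branch {B=T, D=T, E=T, F=F} (A, C) contributes 2 new; branch {B=T, C=F, D=T, E=T} (A, F) contributes 2 new; branch {B=T, C=T, D=F, E=T, F=T} (A) contributes 0 new; branch {B=T, D=F, E=F, F=F} (A, C) contributes 0 new; branch {B=T, C=F, D=F, E=F} (A, F) contributes 0 new; branch {B=F, C=T, D=T, E=T, F=T} (A) contributes 0 new; branch {B=F, D=T, E=F, F=F} (A, C) contributes 0 new; branch {B=F, C=F, D=T, E=F} (A, F) contributes 0 new; branch {B=F, C=T, D=F, E=F, F=T} (A) contributes 0 new; branch {B=F, D=F, E=T, F=F} (A, C) contributes 2 new; branch {B=F, C=F, D=F, E=T} (A, F) contributes 2 new. Total: 56.

56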